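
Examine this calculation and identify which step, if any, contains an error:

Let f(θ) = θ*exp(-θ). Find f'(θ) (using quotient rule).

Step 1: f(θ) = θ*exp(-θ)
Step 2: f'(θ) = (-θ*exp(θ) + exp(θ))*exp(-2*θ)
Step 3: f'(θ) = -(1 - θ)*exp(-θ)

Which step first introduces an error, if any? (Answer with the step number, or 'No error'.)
Step 3

Step 3 is incorrect due to a sign flip.
The step shows: -(1 - θ)*exp(-θ)
The correct value should be: (1 - θ)*exp(-θ)

Explanation: The sign of the whole expression was flipped: the term (1 - θ)*exp(-θ) was incorrectly written as -(1 - θ)*exp(-θ)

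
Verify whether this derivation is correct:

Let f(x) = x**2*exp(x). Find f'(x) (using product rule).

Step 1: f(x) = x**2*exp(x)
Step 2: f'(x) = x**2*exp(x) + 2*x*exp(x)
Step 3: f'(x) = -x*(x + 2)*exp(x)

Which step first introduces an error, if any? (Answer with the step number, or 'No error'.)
Step 3

Step 3 is incorrect due to a sign flip.
The step shows: -x*(x + 2)*exp(x)
The correct value should be: x*(x + 2)*exp(x)

Explanation: The sign of the whole expression was flipped: the term x*(x + 2)*exp(x) was incorrectly written as -x*(x + 2)*exp(x)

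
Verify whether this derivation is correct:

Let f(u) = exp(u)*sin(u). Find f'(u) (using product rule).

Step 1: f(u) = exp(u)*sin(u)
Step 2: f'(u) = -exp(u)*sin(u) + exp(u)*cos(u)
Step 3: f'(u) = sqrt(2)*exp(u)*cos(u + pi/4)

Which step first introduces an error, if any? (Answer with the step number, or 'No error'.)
Step 2

Step 2 is incorrect due to a sign flip.
The step shows: -exp(u)*sin(u) + exp(u)*cos(u)
The correct value should be: exp(u)*sin(u) + exp(u)*cos(u)

Explanation: The sign of one term was flipped: the term exp(u)*sin(u) was incorrectly written as -exp(u)*sin(u)
The later steps are derived from this incorrect expression, so the error originates in Step 2.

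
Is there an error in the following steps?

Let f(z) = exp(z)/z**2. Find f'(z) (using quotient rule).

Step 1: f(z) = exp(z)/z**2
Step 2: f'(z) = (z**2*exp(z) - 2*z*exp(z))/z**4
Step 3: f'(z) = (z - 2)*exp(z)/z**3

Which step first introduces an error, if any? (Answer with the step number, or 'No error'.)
No error

All steps in this derivation are correct.
The final answer f'(z) = (z - 2)*exp(z)/z**3 is valid.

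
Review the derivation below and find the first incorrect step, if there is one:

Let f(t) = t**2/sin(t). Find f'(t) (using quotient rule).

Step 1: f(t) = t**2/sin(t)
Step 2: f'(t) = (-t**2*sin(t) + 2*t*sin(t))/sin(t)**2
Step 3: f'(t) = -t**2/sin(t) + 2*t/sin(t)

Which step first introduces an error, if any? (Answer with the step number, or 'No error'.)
Step 2

Step 2 is incorrect due to a wrong trig function.
The step shows: (-t**2*sin(t) + 2*t*sin(t))/sin(t)**2
The correct value should be: (-t**2*cos(t) + 2*t*sin(t))/sin(t)**2

Explanation: cos(t) was incorrectly written as sin(t): the term (-t**2*cos(t) + 2*t*sin(t))/sin(t)**2 was incorrectly written as (-t**2*sin(t) + 2*t*sin(t))/sin(t)**2
The later steps are derived from this incorrect expression, so the error originates in Step 2.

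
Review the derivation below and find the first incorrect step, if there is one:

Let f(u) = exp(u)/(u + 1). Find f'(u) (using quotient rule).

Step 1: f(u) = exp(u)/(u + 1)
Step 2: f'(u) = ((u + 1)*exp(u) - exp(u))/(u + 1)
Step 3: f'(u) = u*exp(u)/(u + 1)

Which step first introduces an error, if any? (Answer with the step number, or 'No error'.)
Step 2

Step 2 is incorrect due to a wrong exponent.
The step shows: ((u + 1)*exp(u) - exp(u))/(u + 1)
The correct value should be: ((u + 1)*exp(u) - exp(u))/(u + 1)**2

Explanation: The exponent -2 on u + 1 was incorrectly written as -1: the term ((u + 1)*exp(u) - exp(u))/(u + 1)**2 was incorrectly written as ((u + 1)*exp(u) - exp(u))/(u + 1)
The later steps are derived from this incorrect expression, so the error originates in Step 2.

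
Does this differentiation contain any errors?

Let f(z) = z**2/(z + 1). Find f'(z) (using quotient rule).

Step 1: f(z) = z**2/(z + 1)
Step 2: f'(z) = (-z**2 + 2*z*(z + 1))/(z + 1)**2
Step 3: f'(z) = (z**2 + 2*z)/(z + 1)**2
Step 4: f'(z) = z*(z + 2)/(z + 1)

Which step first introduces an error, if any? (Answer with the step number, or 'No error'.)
Step 4

Step 4 is incorrect due to a wrong exponent.
The step shows: z*(z + 2)/(z + 1)
The correct value should be: z*(z + 2)/(z + 1)**2

Explanation: The exponent -2 on z + 1 was incorrectly written as -1: the term z*(z + 2)/(z + 1)**2 was incorrectly written as z*(z + 2)/(z + 1)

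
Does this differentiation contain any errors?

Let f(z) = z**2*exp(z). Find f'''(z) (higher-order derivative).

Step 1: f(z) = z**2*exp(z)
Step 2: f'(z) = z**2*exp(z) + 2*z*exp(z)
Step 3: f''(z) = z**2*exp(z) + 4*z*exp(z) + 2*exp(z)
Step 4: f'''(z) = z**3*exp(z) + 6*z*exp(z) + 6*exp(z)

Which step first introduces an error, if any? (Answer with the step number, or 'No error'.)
Step 4

Step 4 is incorrect due to a wrong exponent.
The step shows: z**3*exp(z) + 6*z*exp(z) + 6*exp(z)
The correct value should be: z**2*exp(z) + 6*z*exp(z) + 6*exp(z)

Explanation: The exponent 2 on z was incorrectly written as 3: the term z**2*exp(z) was incorrectly written as z**3*exp(z)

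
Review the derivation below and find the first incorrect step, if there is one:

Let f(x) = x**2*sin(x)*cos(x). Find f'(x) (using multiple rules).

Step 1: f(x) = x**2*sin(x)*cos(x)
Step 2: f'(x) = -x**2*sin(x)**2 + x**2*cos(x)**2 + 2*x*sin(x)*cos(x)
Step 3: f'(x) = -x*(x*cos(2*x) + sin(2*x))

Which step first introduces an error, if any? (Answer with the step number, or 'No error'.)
Step 3

Step 3 is incorrect due to a sign flip.
The step shows: -x*(x*cos(2*x) + sin(2*x))
The correct value should be: x*(x*cos(2*x) + sin(2*x))

Explanation: The sign of the whole expression was flipped: the term x*(x*cos(2*x) + sin(2*x)) was incorrectly written as -x*(x*cos(2*x) + sin(2*x))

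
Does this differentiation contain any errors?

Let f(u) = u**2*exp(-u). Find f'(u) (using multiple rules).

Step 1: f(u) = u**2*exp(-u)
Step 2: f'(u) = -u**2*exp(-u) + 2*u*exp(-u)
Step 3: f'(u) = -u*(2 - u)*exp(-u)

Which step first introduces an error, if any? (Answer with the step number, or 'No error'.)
Step 3

Step 3 is incorrect due to a sign flip.
The step shows: -u*(2 - u)*exp(-u)
The correct value should be: u*(2 - u)*exp(-u)

Explanation: The sign of the whole expression was flipped: the term u*(2 - u)*exp(-u) was incorrectly written as -u*(2 - u)*exp(-u)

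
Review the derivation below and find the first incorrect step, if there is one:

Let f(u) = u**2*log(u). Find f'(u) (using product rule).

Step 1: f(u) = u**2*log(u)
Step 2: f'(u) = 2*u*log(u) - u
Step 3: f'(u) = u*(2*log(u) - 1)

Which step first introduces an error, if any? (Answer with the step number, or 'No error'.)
Step 2

Step 2 is incorrect due to a sign flip.
The step shows: 2*u*log(u) - u
The correct value should be: 2*u*log(u) + u

Explanation: The sign of one term was flipped: the term u was incorrectly written as -u
The later steps are derived from this incorrect expression, so the error originates in Step 2.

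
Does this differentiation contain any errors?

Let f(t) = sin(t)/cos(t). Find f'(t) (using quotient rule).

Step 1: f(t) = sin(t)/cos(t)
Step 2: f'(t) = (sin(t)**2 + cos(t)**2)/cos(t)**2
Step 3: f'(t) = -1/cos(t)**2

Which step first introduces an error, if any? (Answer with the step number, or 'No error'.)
Step 3

Step 3 is incorrect due to a sign flip.
The step shows: -1/cos(t)**2
The correct value should be: cos(t)**(-2)

Explanation: The sign of the whole expression was flipped: the term cos(t)**(-2) was incorrectly written as -1/cos(t)**2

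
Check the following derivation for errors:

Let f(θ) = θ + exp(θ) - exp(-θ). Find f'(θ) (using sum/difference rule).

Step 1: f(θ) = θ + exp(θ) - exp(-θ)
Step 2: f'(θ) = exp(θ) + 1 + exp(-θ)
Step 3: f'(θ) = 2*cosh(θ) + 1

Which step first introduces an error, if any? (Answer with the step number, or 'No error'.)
No error

All steps in this derivation are correct.
The final answer f'(θ) = 2*cosh(θ) + 1 is valid.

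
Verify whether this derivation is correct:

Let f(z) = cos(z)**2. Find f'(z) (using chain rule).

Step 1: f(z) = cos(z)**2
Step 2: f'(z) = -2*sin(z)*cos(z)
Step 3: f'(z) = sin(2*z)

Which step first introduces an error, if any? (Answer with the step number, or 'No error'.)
Step 3

Step 3 is incorrect due to a sign flip.
The step shows: sin(2*z)
The correct value should be: -sin(2*z)

Explanation: The sign of the whole expression was flipped: the term -sin(2*z) was incorrectly written as sin(2*z)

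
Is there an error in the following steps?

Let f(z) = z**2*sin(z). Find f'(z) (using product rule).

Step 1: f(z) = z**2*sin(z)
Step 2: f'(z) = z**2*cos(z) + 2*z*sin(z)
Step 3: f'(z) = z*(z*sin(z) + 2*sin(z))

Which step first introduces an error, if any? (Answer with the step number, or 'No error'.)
Step 3

Step 3 is incorrect due to a wrong trig function.
The step shows: z*(z*sin(z) + 2*sin(z))
The correct value should be: z*(z*cos(z) + 2*sin(z))

Explanation: cos(z) was incorrectly written as sin(z): the term z*(z*cos(z) + 2*sin(z)) was incorrectly written as z*(z*sin(z) + 2*sin(z))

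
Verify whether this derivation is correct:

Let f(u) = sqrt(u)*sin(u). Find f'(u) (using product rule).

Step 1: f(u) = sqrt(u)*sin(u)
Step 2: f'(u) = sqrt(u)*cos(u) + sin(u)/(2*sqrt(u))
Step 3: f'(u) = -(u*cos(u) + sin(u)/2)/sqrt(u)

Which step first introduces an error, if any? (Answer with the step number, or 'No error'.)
Step 3

Step 3 is incorrect due to a sign flip.
The step shows: -(u*cos(u) + sin(u)/2)/sqrt(u)
The correct value should be: (u*cos(u) + sin(u)/2)/sqrt(u)

Explanation: The sign of the whole expression was flipped: the term (u*cos(u) + sin(u)/2)/sqrt(u) was incorrectly written as -(u*cos(u) + sin(u)/2)/sqrt(u)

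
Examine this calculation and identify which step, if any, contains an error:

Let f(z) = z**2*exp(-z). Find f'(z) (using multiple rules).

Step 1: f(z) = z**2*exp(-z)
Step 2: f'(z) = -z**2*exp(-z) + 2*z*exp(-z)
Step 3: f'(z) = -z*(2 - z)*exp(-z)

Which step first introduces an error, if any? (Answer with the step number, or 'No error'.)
Step 3

Step 3 is incorrect due to a sign flip.
The step shows: -z*(2 - z)*exp(-z)
The correct value should be: z*(2 - z)*exp(-z)

Explanation: The sign of the whole expression was flipped: the term z*(2 - z)*exp(-z) was incorrectly written as -z*(2 - z)*exp(-z)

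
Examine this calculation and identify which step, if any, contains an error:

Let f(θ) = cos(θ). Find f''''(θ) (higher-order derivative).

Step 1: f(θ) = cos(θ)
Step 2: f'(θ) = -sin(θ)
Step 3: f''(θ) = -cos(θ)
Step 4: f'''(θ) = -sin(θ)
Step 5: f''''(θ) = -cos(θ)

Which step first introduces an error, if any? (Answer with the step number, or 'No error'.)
Step 4

Step 4 is incorrect due to a sign flip.
The step shows: -sin(θ)
The correct value should be: sin(θ)

Explanation: The sign of the whole expression was flipped: the term sin(θ) was incorrectly written as -sin(θ)
The later steps are derived from this incorrect expression, so the error originates in Step 4.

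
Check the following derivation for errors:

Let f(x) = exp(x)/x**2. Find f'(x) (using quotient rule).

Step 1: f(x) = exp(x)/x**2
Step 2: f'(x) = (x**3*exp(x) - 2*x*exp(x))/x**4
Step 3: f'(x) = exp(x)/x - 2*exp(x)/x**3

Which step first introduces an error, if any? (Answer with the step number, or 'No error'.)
Step 2

Step 2 is incorrect due to a wrong exponent.
The step shows: (x**3*exp(x) - 2*x*exp(x))/x**4
The correct value should be: (x**2*exp(x) - 2*x*exp(x))/x**4

Explanation: The exponent 2 on x was incorrectly written as 3: the term (x**2*exp(x) - 2*x*exp(x))/x**4 was incorrectly written as (x**3*exp(x) - 2*x*exp(x))/x**4
The later steps are derived from this incorrect expression, so the error originates in Step 2.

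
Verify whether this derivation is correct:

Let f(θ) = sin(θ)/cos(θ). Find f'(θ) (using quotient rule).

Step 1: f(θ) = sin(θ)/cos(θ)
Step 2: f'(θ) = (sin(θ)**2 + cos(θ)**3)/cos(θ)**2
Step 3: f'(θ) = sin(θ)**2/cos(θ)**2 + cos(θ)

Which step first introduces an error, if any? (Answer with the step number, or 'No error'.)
Step 2

Step 2 is incorrect due to a wrong exponent.
The step shows: (sin(θ)**2 + cos(θ)**3)/cos(θ)**2
The correct value should be: (sin(θ)**2 + cos(θ)**2)/cos(θ)**2

Explanation: The exponent 2 on cos(θ) was incorrectly written as 3: the term (sin(θ)**2 + cos(θ)**2)/cos(θ)**2 was incorrectly written as (sin(θ)**2 + cos(θ)**3)/cos(θ)**2
The later steps are derived from this incorrect expression, so the error originates in Step 2.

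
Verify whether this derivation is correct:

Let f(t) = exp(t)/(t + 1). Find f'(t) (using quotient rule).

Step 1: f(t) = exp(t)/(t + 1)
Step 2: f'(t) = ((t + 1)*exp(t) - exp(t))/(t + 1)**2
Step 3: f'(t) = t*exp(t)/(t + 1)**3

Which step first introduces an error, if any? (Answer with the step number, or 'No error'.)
Step 3

Step 3 is incorrect due to a wrong exponent.
The step shows: t*exp(t)/(t + 1)**3
The correct value should be: t*exp(t)/(t + 1)**2

Explanation: The exponent -2 on t + 1 was incorrectly written as -3: the term t*exp(t)/(t + 1)**2 was incorrectly written as t*exp(t)/(t + 1)**3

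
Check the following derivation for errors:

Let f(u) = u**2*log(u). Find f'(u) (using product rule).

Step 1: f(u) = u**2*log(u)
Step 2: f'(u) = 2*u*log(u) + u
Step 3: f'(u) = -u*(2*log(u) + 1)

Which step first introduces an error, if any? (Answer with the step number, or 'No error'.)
Step 3

Step 3 is incorrect due to a sign flip.
The step shows: -u*(2*log(u) + 1)
The correct value should be: u*(2*log(u) + 1)

Explanation: The sign of the whole expression was flipped: the term u*(2*log(u) + 1) was incorrectly written as -u*(2*log(u) + 1)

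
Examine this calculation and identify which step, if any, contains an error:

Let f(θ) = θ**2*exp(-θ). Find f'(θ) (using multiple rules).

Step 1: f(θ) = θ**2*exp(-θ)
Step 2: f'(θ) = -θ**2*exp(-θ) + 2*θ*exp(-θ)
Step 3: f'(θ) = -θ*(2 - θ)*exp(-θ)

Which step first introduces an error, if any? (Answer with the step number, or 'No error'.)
Step 3

Step 3 is incorrect due to a sign flip.
The step shows: -θ*(2 - θ)*exp(-θ)
The correct value should be: θ*(2 - θ)*exp(-θ)

Explanation: The sign of the whole expression was flipped: the term θ*(2 - θ)*exp(-θ) was incorrectly written as -θ*(2 - θ)*exp(-θ)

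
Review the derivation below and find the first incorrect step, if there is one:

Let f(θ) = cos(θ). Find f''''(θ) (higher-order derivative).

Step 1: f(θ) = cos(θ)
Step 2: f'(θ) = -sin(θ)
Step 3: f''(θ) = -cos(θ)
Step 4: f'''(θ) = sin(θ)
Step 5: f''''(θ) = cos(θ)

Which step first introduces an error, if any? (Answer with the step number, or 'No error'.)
No error

All steps in this derivation are correct.
The final answer f''''(θ) = cos(θ) is valid.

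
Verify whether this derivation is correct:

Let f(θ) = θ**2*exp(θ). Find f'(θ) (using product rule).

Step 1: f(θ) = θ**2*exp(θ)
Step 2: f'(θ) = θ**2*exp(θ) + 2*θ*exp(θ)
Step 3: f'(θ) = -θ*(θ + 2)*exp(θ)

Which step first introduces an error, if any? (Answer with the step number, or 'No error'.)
Step 3

Step 3 is incorrect due to a sign flip.
The step shows: -θ*(θ + 2)*exp(θ)
The correct value should be: θ*(θ + 2)*exp(θ)

Explanation: The sign of the whole expression was flipped: the term θ*(θ + 2)*exp(θ) was incorrectly written as -θ*(θ + 2)*exp(θ)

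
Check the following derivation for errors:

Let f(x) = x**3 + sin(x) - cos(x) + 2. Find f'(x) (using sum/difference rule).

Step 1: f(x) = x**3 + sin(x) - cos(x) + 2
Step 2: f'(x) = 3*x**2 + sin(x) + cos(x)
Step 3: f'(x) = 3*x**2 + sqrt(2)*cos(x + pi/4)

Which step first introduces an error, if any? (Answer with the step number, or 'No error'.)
Step 3

Step 3 is incorrect due to a wrong trig function.
The step shows: 3*x**2 + sqrt(2)*cos(x + pi/4)
The correct value should be: 3*x**2 + sqrt(2)*sin(x + pi/4)

Explanation: sin(x + pi/4) was incorrectly written as cos(x + pi/4): the term sqrt(2)*sin(x + pi/4) was incorrectly written as sqrt(2)*cos(x + pi/4)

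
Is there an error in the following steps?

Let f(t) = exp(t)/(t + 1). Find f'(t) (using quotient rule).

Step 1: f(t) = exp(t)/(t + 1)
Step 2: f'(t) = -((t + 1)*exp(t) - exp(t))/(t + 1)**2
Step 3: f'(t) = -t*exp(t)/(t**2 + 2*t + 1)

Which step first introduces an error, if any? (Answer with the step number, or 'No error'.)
Step 2

Step 2 is incorrect due to a sign flip.
The step shows: -((t + 1)*exp(t) - exp(t))/(t + 1)**2
The correct value should be: ((t + 1)*exp(t) - exp(t))/(t + 1)**2

Explanation: The sign of the whole expression was flipped: the term ((t + 1)*exp(t) - exp(t))/(t + 1)**2 was incorrectly written as -((t + 1)*exp(t) - exp(t))/(t + 1)**2
The later steps are derived from this incorrect expression, so the error originates in Step 2.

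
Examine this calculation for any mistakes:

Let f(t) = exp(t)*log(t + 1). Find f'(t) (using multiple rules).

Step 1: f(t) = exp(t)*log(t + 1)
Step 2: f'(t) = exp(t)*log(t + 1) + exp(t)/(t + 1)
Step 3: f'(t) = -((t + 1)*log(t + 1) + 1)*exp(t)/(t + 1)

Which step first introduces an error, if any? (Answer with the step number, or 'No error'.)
Step 3

Step 3 is incorrect due to a sign flip.
The step shows: -((t + 1)*log(t + 1) + 1)*exp(t)/(t + 1)
The correct value should be: ((t + 1)*log(t + 1) + 1)*exp(t)/(t + 1)

Explanation: The sign of the whole expression was flipped: the term ((t + 1)*log(t + 1) + 1)*exp(t)/(t + 1) was incorrectly written as -((t + 1)*log(t + 1) + 1)*exp(t)/(t + 1)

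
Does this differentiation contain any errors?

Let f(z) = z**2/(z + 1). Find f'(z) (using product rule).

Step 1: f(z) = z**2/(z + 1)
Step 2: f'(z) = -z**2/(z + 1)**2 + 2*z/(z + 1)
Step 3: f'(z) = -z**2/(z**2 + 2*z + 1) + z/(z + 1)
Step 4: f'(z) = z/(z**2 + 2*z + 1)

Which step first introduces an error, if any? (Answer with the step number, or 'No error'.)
Step 3

Step 3 is incorrect due to a wrong coefficient.
The step shows: -z**2/(z**2 + 2*z + 1) + z/(z + 1)
The correct value should be: -z**2/(z**2 + 2*z + 1) + 2*z/(z + 1)

Explanation: The coefficient 2 was incorrectly written as 1: the term 2*z/(z + 1) was incorrectly written as z/(z + 1)
The later steps are derived from this incorrect expression, so the error originates in Step 3.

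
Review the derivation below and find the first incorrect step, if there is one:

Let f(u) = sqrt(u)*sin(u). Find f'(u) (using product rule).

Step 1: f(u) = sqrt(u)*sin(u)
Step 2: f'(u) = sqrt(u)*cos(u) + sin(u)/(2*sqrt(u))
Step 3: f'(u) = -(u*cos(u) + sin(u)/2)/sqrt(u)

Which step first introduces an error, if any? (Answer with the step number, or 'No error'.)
Step 3

Step 3 is incorrect due to a sign flip.
The step shows: -(u*cos(u) + sin(u)/2)/sqrt(u)
The correct value should be: (u*cos(u) + sin(u)/2)/sqrt(u)

Explanation: The sign of the whole expression was flipped: the term (u*cos(u) + sin(u)/2)/sqrt(u) was incorrectly written as -(u*cos(u) + sin(u)/2)/sqrt(u)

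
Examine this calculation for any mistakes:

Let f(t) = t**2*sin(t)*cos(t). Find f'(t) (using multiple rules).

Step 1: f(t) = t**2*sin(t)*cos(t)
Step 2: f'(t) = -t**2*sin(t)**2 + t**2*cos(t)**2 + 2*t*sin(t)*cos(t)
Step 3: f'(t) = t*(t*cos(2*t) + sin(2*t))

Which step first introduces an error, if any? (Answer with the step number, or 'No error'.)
No error

All steps in this derivation are correct.
The final answer f'(t) = t*(t*cos(2*t) + sin(2*t)) is valid.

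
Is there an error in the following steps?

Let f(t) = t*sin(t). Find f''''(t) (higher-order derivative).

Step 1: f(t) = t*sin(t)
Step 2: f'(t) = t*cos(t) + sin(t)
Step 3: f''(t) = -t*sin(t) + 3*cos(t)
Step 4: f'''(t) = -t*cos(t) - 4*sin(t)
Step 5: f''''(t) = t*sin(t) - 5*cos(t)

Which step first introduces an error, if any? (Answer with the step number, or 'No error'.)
Step 3

Step 3 is incorrect due to a wrong coefficient.
The step shows: -t*sin(t) + 3*cos(t)
The correct value should be: -t*sin(t) + 2*cos(t)

Explanation: The coefficient 2 was incorrectly written as 3: the term 2*cos(t) was incorrectly written as 3*cos(t)
The later steps are derived from this incorrect expression, so the error originates in Step 3.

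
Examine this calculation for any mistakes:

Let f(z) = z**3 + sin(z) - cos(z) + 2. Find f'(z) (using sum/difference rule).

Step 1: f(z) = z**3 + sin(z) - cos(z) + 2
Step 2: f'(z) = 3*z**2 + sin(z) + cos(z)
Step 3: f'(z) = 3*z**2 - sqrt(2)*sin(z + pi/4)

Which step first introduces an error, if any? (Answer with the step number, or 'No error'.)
Step 3

Step 3 is incorrect due to a sign flip.
The step shows: 3*z**2 - sqrt(2)*sin(z + pi/4)
The correct value should be: 3*z**2 + sqrt(2)*sin(z + pi/4)

Explanation: The sign of one term was flipped: the term sqrt(2)*sin(z + pi/4) was incorrectly written as -sqrt(2)*sin(z + pi/4)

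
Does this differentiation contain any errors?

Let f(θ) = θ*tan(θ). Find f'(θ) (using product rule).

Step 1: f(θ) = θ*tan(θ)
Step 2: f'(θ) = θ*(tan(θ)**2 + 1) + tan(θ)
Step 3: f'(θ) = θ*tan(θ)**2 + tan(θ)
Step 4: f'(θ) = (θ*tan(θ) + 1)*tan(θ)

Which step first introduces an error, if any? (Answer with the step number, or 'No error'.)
Step 3

Step 3 is incorrect due to a dropped term.
The step shows: θ*tan(θ)**2 + tan(θ)
The correct value should be: θ*tan(θ)**2 + θ + tan(θ)

Explanation: A term was dropped: the term θ was incorrectly omitted
The later steps are derived from this incorrect expression, so the error originates in Step 3.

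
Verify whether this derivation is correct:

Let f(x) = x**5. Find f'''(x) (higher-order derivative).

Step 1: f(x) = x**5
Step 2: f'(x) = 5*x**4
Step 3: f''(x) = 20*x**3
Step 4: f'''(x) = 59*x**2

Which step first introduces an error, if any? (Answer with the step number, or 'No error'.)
Step 4

Step 4 is incorrect due to a wrong coefficient.
The step shows: 59*x**2
The correct value should be: 60*x**2

Explanation: The coefficient 60 was incorrectly written as 59: the term 60*x**2 was incorrectly written as 59*x**2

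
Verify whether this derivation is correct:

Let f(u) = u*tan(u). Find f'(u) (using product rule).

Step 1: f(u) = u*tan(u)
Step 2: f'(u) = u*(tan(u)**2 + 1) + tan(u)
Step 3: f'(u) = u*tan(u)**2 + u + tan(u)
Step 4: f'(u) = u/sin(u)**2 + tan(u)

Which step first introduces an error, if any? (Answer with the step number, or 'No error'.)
Step 4

Step 4 is incorrect due to a wrong trig function.
The step shows: u/sin(u)**2 + tan(u)
The correct value should be: u/cos(u)**2 + tan(u)

Explanation: cos(u) was incorrectly written as sin(u): the term u/cos(u)**2 was incorrectly written as u/sin(u)**2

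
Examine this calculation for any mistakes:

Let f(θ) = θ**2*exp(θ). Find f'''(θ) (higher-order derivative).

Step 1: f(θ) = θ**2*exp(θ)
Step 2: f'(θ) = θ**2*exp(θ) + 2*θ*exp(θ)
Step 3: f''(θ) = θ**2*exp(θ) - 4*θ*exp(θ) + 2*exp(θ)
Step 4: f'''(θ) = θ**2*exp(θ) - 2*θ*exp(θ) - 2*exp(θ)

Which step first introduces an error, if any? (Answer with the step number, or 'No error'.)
Step 3

Step 3 is incorrect due to a sign flip.
The step shows: θ**2*exp(θ) - 4*θ*exp(θ) + 2*exp(θ)
The correct value should be: θ**2*exp(θ) + 4*θ*exp(θ) + 2*exp(θ)

Explanation: The sign of one term was flipped: the term 4*θ*exp(θ) was incorrectly written as -4*θ*exp(θ)
The later steps are derived from this incorrect expression, so the error originates in Step 3.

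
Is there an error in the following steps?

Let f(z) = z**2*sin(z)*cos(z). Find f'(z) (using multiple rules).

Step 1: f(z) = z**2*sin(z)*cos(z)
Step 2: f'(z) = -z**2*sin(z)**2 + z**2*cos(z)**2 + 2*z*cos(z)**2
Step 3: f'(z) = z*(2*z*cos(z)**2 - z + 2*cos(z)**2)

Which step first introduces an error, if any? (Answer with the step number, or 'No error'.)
Step 2

Step 2 is incorrect due to a wrong trig function.
The step shows: -z**2*sin(z)**2 + z**2*cos(z)**2 + 2*z*cos(z)**2
The correct value should be: -z**2*sin(z)**2 + z**2*cos(z)**2 + 2*z*sin(z)*cos(z)

Explanation: sin(z) was incorrectly written as cos(z): the term 2*z*sin(z)*cos(z) was incorrectly written as 2*z*cos(z)**2
The later steps are derived from this incorrect expression, so the error originates in Step 2.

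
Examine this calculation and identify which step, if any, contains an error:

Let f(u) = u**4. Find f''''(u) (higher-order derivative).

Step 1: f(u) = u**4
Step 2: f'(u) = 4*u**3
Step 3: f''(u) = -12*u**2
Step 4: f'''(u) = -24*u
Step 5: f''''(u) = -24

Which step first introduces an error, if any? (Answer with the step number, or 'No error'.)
Step 3

Step 3 is incorrect due to a sign flip.
The step shows: -12*u**2
The correct value should be: 12*u**2

Explanation: The sign of the whole expression was flipped: the term 12*u**2 was incorrectly written as -12*u**2
The later steps are derived from this incorrect expression, so the error originates in Step 3.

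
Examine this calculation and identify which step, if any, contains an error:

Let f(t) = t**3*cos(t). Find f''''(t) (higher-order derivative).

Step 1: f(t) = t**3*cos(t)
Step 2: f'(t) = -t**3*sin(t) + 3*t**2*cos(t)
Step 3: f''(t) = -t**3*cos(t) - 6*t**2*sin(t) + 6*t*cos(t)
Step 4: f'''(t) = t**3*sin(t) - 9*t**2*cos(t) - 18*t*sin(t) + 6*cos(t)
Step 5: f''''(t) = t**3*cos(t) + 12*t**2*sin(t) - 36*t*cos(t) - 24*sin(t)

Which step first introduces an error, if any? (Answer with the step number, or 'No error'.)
No error

All steps in this derivation are correct.
The final answer f''''(t) = t**3*cos(t) + 12*t**2*sin(t) - 36*t*cos(t) - 24*sin(t) is valid.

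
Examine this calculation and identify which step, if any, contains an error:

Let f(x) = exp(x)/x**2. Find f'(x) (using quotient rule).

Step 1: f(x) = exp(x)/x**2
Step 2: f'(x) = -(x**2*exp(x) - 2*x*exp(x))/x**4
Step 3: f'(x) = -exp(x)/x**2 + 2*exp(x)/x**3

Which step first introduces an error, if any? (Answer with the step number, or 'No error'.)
Step 2

Step 2 is incorrect due to a sign flip.
The step shows: -(x**2*exp(x) - 2*x*exp(x))/x**4
The correct value should be: (x**2*exp(x) - 2*x*exp(x))/x**4

Explanation: The sign of the whole expression was flipped: the term (x**2*exp(x) - 2*x*exp(x))/x**4 was incorrectly written as -(x**2*exp(x) - 2*x*exp(x))/x**4
The later steps are derived from this incorrect expression, so the error originates in Step 2.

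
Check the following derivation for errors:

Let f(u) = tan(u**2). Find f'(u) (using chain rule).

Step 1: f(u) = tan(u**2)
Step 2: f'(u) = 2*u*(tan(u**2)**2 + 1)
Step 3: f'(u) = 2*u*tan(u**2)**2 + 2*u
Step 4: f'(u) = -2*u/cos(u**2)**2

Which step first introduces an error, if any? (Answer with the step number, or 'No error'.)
Step 4

Step 4 is incorrect due to a sign flip.
The step shows: -2*u/cos(u**2)**2
The correct value should be: 2*u/cos(u**2)**2

Explanation: The sign of the whole expression was flipped: the term 2*u/cos(u**2)**2 was incorrectly written as -2*u/cos(u**2)**2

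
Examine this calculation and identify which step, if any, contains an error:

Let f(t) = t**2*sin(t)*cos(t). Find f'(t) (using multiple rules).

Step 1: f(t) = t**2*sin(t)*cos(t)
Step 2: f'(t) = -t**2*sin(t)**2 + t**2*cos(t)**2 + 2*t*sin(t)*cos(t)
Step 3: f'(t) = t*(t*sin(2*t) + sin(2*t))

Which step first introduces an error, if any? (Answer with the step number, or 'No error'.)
Step 3

Step 3 is incorrect due to a wrong trig function.
The step shows: t*(t*sin(2*t) + sin(2*t))
The correct value should be: t*(t*cos(2*t) + sin(2*t))

Explanation: cos(2*t) was incorrectly written as sin(2*t): the term t*(t*cos(2*t) + sin(2*t)) was incorrectly written as t*(t*sin(2*t) + sin(2*t))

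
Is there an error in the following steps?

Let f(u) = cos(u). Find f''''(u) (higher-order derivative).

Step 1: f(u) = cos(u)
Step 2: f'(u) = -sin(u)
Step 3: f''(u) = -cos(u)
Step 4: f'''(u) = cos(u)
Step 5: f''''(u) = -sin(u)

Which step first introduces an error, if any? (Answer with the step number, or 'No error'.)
Step 4

Step 4 is incorrect due to a wrong trig function.
The step shows: cos(u)
The correct value should be: sin(u)

Explanation: sin(u) was incorrectly written as cos(u): the term sin(u) was incorrectly written as cos(u)
The later steps are derived from this incorrect expression, so the error originates in Step 4.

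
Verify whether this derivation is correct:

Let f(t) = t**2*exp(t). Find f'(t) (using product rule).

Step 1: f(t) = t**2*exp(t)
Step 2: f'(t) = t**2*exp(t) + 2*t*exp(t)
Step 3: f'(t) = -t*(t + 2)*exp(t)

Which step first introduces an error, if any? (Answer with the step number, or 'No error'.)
Step 3

Step 3 is incorrect due to a sign flip.
The step shows: -t*(t + 2)*exp(t)
The correct value should be: t*(t + 2)*exp(t)

Explanation: The sign of the whole expression was flipped: the term t*(t + 2)*exp(t) was incorrectly written as -t*(t + 2)*exp(t)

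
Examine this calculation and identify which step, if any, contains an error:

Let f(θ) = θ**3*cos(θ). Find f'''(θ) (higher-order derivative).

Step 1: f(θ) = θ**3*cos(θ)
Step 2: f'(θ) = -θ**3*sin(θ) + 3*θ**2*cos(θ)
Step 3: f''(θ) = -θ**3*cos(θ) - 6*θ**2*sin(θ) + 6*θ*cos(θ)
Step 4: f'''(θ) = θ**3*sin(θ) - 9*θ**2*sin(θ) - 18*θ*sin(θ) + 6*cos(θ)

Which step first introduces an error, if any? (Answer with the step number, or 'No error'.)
Step 4

Step 4 is incorrect due to a wrong trig function.
The step shows: θ**3*sin(θ) - 9*θ**2*sin(θ) - 18*θ*sin(θ) + 6*cos(θ)
The correct value should be: θ**3*sin(θ) - 9*θ**2*cos(θ) - 18*θ*sin(θ) + 6*cos(θ)

Explanation: cos(θ) was incorrectly written as sin(θ): the term -9*θ**2*cos(θ) was incorrectly written as -9*θ**2*sin(θ)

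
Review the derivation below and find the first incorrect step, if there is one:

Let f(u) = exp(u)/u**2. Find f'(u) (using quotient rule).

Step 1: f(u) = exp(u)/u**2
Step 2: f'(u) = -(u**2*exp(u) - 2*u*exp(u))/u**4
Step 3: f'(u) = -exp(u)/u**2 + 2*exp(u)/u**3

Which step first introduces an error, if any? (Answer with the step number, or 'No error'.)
Step 2

Step 2 is incorrect due to a sign flip.
The step shows: -(u**2*exp(u) - 2*u*exp(u))/u**4
The correct value should be: (u**2*exp(u) - 2*u*exp(u))/u**4

Explanation: The sign of the whole expression was flipped: the term (u**2*exp(u) - 2*u*exp(u))/u**4 was incorrectly written as -(u**2*exp(u) - 2*u*exp(u))/u**4
The later steps are derived from this incorrect expression, so the error originates in Step 2.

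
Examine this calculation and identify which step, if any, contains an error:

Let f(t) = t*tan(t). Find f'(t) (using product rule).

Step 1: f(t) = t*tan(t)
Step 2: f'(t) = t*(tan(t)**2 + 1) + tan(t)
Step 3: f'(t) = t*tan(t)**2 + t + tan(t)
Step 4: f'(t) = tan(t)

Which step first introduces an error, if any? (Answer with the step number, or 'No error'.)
Step 4

Step 4 is incorrect due to a dropped term.
The step shows: tan(t)
The correct value should be: t/cos(t)**2 + tan(t)

Explanation: A term was dropped: the term t/cos(t)**2 was incorrectly omitted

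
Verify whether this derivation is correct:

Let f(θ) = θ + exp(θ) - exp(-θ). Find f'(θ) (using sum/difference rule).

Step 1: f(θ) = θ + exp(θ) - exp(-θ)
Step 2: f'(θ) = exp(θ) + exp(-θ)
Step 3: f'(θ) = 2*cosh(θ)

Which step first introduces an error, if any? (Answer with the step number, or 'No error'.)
Step 2

Step 2 is incorrect due to a dropped term.
The step shows: exp(θ) + exp(-θ)
The correct value should be: exp(θ) + 1 + exp(-θ)

Explanation: A term was dropped: the term 1 was incorrectly omitted
The later steps are derived from this incorrect expression, so the error originates in Step 2.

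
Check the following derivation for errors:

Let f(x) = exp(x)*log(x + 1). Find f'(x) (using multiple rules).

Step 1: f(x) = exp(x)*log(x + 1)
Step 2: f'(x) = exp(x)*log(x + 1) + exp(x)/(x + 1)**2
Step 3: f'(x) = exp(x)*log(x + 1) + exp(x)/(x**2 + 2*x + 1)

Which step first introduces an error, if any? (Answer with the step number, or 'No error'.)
Step 2

Step 2 is incorrect due to a wrong exponent.
The step shows: exp(x)*log(x + 1) + exp(x)/(x + 1)**2
The correct value should be: exp(x)*log(x + 1) + exp(x)/(x + 1)

Explanation: The exponent -1 on x + 1 was incorrectly written as -2: the term exp(x)/(x + 1) was incorrectly written as exp(x)/(x + 1)**2
The later steps are derived from this incorrect expression, so the error originates in Step 2.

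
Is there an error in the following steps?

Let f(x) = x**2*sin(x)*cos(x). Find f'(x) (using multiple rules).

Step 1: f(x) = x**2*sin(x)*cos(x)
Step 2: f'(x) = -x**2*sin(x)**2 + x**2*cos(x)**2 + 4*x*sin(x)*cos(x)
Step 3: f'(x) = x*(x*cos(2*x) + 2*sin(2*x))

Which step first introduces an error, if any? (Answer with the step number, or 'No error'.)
Step 2

Step 2 is incorrect due to a wrong coefficient.
The step shows: -x**2*sin(x)**2 + x**2*cos(x)**2 + 4*x*sin(x)*cos(x)
The correct value should be: -x**2*sin(x)**2 + x**2*cos(x)**2 + 2*x*sin(x)*cos(x)

Explanation: The coefficient 2 was incorrectly written as 4: the term 2*x*sin(x)*cos(x) was incorrectly written as 4*x*sin(x)*cos(x)
The later steps are derived from this incorrect expression, so the error originates in Step 2.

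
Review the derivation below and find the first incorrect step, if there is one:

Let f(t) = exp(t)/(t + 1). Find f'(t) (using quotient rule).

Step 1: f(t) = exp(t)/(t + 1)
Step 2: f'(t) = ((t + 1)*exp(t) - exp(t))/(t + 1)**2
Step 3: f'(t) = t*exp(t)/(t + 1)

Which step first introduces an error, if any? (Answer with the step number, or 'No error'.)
Step 3

Step 3 is incorrect due to a wrong exponent.
The step shows: t*exp(t)/(t + 1)
The correct value should be: t*exp(t)/(t + 1)**2

Explanation: The exponent -2 on t + 1 was incorrectly written as -1: the term t*exp(t)/(t + 1)**2 was incorrectly written as t*exp(t)/(t + 1)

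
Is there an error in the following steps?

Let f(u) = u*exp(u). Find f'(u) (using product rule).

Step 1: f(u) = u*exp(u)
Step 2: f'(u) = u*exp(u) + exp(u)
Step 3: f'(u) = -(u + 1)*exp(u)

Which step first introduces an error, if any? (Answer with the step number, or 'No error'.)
Step 3

Step 3 is incorrect due to a sign flip.
The step shows: -(u + 1)*exp(u)
The correct value should be: (u + 1)*exp(u)

Explanation: The sign of the whole expression was flipped: the term (u + 1)*exp(u) was incorrectly written as -(u + 1)*exp(u)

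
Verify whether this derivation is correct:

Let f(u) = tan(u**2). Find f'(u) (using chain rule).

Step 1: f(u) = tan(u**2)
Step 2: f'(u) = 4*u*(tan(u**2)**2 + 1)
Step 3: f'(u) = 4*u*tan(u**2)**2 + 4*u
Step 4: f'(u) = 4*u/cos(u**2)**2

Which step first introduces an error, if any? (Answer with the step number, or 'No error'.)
Step 2

Step 2 is incorrect due to a wrong coefficient.
The step shows: 4*u*(tan(u**2)**2 + 1)
The correct value should be: 2*u*(tan(u**2)**2 + 1)

Explanation: The coefficient 2 was incorrectly written as 4: the term 2*u*(tan(u**2)**2 + 1) was incorrectly written as 4*u*(tan(u**2)**2 + 1)
The later steps are derived from this incorrect expression, so the error originates in Step 2.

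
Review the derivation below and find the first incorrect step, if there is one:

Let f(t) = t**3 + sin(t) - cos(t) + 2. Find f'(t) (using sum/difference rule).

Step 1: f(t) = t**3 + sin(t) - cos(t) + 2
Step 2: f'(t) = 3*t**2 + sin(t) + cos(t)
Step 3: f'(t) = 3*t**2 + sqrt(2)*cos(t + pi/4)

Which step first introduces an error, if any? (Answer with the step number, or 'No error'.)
Step 3

Step 3 is incorrect due to a wrong trig function.
The step shows: 3*t**2 + sqrt(2)*cos(t + pi/4)
The correct value should be: 3*t**2 + sqrt(2)*sin(t + pi/4)

Explanation: sin(t + pi/4) was incorrectly written as cos(t + pi/4): the term sqrt(2)*sin(t + pi/4) was incorrectly written as sqrt(2)*cos(t + pi/4)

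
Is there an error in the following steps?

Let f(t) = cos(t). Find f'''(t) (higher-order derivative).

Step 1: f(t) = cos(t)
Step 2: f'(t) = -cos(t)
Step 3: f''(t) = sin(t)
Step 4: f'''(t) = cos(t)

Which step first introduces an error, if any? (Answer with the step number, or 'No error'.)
Step 2

Step 2 is incorrect due to a wrong trig function.
The step shows: -cos(t)
The correct value should be: -sin(t)

Explanation: sin(t) was incorrectly written as cos(t): the term -sin(t) was incorrectly written as -cos(t)
The later steps are derived from this incorrect expression, so the error originates in Step 2.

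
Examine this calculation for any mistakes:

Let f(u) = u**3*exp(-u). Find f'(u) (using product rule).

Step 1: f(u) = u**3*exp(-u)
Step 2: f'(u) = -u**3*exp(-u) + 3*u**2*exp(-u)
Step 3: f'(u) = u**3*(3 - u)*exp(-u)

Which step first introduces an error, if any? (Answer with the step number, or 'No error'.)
Step 3

Step 3 is incorrect due to a wrong exponent.
The step shows: u**3*(3 - u)*exp(-u)
The correct value should be: u**2*(3 - u)*exp(-u)

Explanation: The exponent 2 on u was incorrectly written as 3: the term u**2*(3 - u)*exp(-u) was incorrectly written as u**3*(3 - u)*exp(-u)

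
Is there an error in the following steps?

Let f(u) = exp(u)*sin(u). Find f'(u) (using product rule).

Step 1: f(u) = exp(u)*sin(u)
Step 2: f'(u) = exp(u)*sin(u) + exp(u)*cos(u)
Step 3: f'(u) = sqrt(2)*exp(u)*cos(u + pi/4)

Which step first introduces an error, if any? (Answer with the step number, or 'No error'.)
Step 3

Step 3 is incorrect due to a wrong trig function.
The step shows: sqrt(2)*exp(u)*cos(u + pi/4)
The correct value should be: sqrt(2)*exp(u)*sin(u + pi/4)

Explanation: sin(u + pi/4) was incorrectly written as cos(u + pi/4): the term sqrt(2)*exp(u)*sin(u + pi/4) was incorrectly written as sqrt(2)*exp(u)*cos(u + pi/4)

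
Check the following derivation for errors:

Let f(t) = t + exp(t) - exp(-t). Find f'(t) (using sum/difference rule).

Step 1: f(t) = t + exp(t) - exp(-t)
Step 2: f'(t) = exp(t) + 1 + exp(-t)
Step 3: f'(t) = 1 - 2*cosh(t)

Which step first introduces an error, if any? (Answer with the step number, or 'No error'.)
Step 3

Step 3 is incorrect due to a sign flip.
The step shows: 1 - 2*cosh(t)
The correct value should be: 2*cosh(t) + 1

Explanation: The sign of one term was flipped: the term 2*cosh(t) was incorrectly written as -2*cosh(t)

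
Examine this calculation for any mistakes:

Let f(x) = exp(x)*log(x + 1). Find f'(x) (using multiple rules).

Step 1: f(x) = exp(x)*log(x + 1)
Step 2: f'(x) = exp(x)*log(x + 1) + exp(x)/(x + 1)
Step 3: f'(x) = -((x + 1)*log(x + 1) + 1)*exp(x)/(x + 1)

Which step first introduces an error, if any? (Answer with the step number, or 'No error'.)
Step 3

Step 3 is incorrect due to a sign flip.
The step shows: -((x + 1)*log(x + 1) + 1)*exp(x)/(x + 1)
The correct value should be: ((x + 1)*log(x + 1) + 1)*exp(x)/(x + 1)

Explanation: The sign of the whole expression was flipped: the term ((x + 1)*log(x + 1) + 1)*exp(x)/(x + 1) was incorrectly written as -((x + 1)*log(x + 1) + 1)*exp(x)/(x + 1)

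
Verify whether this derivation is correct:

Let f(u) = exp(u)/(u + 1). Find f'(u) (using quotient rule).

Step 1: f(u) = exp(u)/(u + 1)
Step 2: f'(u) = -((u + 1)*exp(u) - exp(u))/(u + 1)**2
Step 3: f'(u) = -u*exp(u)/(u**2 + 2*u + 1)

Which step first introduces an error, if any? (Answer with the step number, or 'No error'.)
Step 2

Step 2 is incorrect due to a sign flip.
The step shows: -((u + 1)*exp(u) - exp(u))/(u + 1)**2
The correct value should be: ((u + 1)*exp(u) - exp(u))/(u + 1)**2

Explanation: The sign of the whole expression was flipped: the term ((u + 1)*exp(u) - exp(u))/(u + 1)**2 was incorrectly written as -((u + 1)*exp(u) - exp(u))/(u + 1)**2
The later steps are derived from this incorrect expression, so the error originates in Step 2.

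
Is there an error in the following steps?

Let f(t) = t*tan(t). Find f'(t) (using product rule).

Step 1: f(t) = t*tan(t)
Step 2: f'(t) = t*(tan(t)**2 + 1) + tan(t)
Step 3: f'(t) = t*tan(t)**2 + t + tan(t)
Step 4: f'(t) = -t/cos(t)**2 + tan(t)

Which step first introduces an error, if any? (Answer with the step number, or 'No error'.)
Step 4

Step 4 is incorrect due to a sign flip.
The step shows: -t/cos(t)**2 + tan(t)
The correct value should be: t/cos(t)**2 + tan(t)

Explanation: The sign of one term was flipped: the term t/cos(t)**2 was incorrectly written as -t/cos(t)**2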